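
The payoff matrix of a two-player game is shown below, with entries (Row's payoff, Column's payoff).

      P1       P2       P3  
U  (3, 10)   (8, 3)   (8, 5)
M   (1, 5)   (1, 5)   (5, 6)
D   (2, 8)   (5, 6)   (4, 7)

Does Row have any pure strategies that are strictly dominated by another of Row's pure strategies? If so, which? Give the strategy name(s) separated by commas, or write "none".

M, D

U is not dominated — it holds its own against M at P1 (3>1); D at P1 (3>2).
M is strictly dominated by U (P1: 3>1, P2: 8>1, P3: 8>5).
D is strictly dominated by U (P1: 3>2, P2: 8>5, P3: 8>4).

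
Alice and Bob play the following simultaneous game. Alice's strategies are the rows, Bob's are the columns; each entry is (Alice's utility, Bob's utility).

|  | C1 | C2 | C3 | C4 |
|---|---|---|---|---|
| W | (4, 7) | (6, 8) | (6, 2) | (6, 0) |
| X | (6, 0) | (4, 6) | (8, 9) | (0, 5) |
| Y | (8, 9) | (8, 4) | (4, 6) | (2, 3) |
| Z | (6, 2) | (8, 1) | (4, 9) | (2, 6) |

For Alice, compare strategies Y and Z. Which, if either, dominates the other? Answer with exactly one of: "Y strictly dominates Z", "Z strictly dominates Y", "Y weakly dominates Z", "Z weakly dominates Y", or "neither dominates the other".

Y's payoffs vs Z's, by Bob's action — C1: 8>6, C2: 8=8, C3: 4=4, C4: 2=2.
Y is at least as good everywhere and strictly better somewhere (tied only at C2, C3, C4), so Y weakly but not strictly dominates Z.

Y weakly dominates Z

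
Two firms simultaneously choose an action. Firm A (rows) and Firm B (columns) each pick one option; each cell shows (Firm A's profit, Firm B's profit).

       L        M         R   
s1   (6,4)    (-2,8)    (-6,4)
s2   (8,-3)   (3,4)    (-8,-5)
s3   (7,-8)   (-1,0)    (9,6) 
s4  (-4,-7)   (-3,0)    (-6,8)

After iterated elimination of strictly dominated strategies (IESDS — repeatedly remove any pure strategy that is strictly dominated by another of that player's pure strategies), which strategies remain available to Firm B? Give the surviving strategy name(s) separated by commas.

Firm A's strategy s1 is strictly dominated by s3 (L: 7>6, M: -1>-2, R: 9>-6) and is removed.
For Firm A, s3 strictly dominates s4 on the remaining columns (L: 7>-4, M: -1>-3, R: 9>-6); eliminate s4.
Firm B's strategy L is strictly dominated by M (s2: 4>-3, s3: 0>-8) and is removed.
Among the remaining strategies, none is strictly dominated by another pure strategy of the same player, so the elimination stops.
Surviving strategies — Firm A: {s2, s3}; Firm B: {M, R}.

M, R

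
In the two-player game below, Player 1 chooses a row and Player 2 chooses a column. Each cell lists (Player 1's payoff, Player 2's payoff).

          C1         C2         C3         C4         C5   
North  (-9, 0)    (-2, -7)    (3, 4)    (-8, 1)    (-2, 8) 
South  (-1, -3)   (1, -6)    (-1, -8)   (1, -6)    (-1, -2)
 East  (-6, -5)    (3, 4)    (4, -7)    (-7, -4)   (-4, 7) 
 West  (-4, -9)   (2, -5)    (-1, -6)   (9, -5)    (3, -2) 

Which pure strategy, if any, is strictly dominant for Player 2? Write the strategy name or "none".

C5 vs C1: North: 8>0, South: -2>-3, East: 7>-5, West: -2>-9.
C5 vs C2: North: 8>-7, South: -2>-6, East: 7>4, West: -2>-5.
C5 vs C3: North: 8>4, South: -2>-8, East: 7>-7, West: -2>-6.
C5 vs C4: North: 8>1, South: -2>-6, East: 7>-4, West: -2>-5.
C5 strictly beats every other strategy against every opponent action, so it is strictly dominant.

C5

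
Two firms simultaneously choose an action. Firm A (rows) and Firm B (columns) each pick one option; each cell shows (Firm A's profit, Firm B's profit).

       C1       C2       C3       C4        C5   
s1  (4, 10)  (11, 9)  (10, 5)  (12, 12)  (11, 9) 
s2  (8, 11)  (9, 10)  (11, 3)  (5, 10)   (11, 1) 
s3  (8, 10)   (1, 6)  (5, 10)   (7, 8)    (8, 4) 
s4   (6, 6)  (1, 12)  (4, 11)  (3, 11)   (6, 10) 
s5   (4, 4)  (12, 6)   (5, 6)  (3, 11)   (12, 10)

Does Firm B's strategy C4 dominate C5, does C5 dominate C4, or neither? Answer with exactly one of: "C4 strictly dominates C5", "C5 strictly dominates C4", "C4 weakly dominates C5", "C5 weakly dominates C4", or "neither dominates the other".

Compare C4 to C5 across each opponent action: s1: 12>9, s2: 10>1, s3: 8>4, s4: 11>10, s5: 11>10.
C4 gives a strictly higher payoff against each opponent action, so C4 strictly dominates C5.

C4 strictly dominates C5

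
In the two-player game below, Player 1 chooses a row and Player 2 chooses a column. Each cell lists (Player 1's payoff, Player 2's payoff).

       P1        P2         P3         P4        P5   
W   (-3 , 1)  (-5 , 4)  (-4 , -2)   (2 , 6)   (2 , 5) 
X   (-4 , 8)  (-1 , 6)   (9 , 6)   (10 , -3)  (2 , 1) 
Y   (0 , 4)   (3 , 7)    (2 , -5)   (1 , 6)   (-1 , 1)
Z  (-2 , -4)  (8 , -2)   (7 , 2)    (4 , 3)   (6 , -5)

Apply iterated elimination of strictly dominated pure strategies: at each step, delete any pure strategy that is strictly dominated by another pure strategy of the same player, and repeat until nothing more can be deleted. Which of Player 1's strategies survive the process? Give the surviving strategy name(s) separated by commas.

X, Y, Z

Player 1's strategy W is strictly dominated by Z (P1: -2>-3, P2: 8>-5, P3: 7>-4, P4: 4>2, P5: 6>2) and is removed.
For Player 2, P1 strictly dominates P5 on the remaining rows (X: 8>1, Y: 4>1, Z: -4>-5); eliminate P5.
Among the remaining strategies, none is strictly dominated by another pure strategy of the same player, so the elimination stops.
Surviving strategies — Player 1: {X, Y, Z}; Player 2: {P1, P2, P3, P4}.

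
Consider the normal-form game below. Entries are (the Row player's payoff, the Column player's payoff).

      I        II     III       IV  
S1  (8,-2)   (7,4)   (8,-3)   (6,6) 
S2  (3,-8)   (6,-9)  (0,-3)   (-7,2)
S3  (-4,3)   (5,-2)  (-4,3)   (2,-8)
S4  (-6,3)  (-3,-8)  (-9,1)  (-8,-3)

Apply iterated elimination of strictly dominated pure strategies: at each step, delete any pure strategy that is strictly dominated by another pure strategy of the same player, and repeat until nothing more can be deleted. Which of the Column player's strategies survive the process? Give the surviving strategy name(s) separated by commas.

For the Row player, S1 strictly dominates S2 on the remaining columns (I: 8>3, II: 7>6, III: 8>0, IV: 6>-7); eliminate S2.
For the Row player, S1 strictly dominates S3 on the remaining columns (I: 8>-4, II: 7>5, III: 8>-4, IV: 6>2); eliminate S3.
The Row player's strategy S4 is strictly dominated by S1 (I: 8>-6, II: 7>-3, III: 8>-9, IV: 6>-8) and is removed.
For the Column player, II strictly dominates I on the remaining rows (S1: 4>-2); eliminate I.
Column II is eliminated: IV beats it against every remaining row (S1: 6>4).
For the Column player, IV strictly dominates III on the remaining rows (S1: 6>-3); eliminate III.
Among the remaining strategies, none is strictly dominated by another pure strategy of the same player, so the elimination stops.
Surviving strategies — the Row player: {S1}; the Column player: {IV}.

IV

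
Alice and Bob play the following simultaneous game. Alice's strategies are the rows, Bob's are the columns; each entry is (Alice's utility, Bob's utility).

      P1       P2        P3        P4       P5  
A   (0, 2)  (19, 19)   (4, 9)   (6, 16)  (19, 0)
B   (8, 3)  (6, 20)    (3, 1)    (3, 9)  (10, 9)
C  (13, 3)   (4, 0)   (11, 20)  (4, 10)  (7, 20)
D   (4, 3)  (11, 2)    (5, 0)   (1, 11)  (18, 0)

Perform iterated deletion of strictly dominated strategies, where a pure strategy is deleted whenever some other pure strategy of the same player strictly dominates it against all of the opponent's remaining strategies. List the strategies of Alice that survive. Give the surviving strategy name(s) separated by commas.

A, C, D

For Bob, P4 strictly dominates P1 on the remaining rows (A: 16>2, B: 9>3, C: 10>3, D: 11>3); eliminate P1.
Alice's strategy B is strictly dominated by A (P2: 19>6, P3: 4>3, P4: 6>3, P5: 19>10) and is removed.
Among the remaining strategies, none is strictly dominated by another pure strategy of the same player, so the elimination stops.
Surviving strategies — Alice: {A, C, D}; Bob: {P2, P3, P4, P5}.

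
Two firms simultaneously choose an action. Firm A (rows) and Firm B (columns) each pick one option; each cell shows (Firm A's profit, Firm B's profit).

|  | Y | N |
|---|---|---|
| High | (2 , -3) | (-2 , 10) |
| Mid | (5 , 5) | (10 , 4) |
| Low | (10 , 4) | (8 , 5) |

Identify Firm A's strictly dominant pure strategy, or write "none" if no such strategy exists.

High fails to dominate Mid at Y (2<5).
Mid fails to dominate Low at Y (5<10).
Low fails to dominate Mid at N (8<10).
No single strategy dominates all the others.

none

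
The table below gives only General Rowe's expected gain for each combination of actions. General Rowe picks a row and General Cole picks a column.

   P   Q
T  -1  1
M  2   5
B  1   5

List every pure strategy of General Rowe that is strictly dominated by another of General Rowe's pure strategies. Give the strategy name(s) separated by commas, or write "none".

T: dominated, since M does at least as well everywhere (P: 2>-1, Q: 5>1).
M is not dominated — it holds its own against T at P (2>-1); B at P (2>1).
B: no other strategy beats it everywhere (T at P (1>-1); M at Q (5=5)).

T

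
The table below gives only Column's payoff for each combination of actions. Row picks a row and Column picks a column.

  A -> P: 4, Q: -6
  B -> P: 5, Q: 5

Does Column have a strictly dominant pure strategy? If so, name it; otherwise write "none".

none

P fails to dominate Q at B (5=5).
Q fails to dominate P at A (-6<4).
No single strategy dominates all the others.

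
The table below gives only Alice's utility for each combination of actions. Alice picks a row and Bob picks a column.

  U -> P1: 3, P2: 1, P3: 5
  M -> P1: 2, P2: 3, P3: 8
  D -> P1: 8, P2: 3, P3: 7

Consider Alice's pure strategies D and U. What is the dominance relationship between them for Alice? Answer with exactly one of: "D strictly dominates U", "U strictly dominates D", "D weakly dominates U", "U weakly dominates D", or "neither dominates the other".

D's payoffs vs U's, by Bob's action — P1: 8>3, P2: 3>1, P3: 7>5.
D gives a strictly higher payoff against every action of Bob, so D strictly dominates U.

D strictly dominates U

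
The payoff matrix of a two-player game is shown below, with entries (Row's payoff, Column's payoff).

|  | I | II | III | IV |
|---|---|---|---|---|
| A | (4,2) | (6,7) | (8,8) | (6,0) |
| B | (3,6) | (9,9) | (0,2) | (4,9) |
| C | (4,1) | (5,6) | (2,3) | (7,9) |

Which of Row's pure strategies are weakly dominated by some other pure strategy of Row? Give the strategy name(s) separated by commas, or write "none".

A is not dominated — it holds its own against B at I (4>3); C at II (6>5).
B: no other strategy beats it everywhere (A at II (9>6); C at II (9>5)).
C is not dominated — it holds its own against A at IV (7>6); B at I (4>3).

none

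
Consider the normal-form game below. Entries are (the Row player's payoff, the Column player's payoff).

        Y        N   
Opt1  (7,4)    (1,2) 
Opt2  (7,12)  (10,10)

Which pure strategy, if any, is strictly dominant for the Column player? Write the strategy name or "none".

Y

Y vs N: Opt1: 4>2, Opt2: 12>10.
Y strictly beats every other strategy against every opponent action, so it is strictly dominant.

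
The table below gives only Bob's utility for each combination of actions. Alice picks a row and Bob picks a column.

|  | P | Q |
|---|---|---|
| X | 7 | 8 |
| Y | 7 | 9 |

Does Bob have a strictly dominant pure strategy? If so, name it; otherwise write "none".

Q

Q vs P: X: 8>7, Y: 9>7.
Q strictly beats every other strategy against every opponent action, so it is strictly dominant.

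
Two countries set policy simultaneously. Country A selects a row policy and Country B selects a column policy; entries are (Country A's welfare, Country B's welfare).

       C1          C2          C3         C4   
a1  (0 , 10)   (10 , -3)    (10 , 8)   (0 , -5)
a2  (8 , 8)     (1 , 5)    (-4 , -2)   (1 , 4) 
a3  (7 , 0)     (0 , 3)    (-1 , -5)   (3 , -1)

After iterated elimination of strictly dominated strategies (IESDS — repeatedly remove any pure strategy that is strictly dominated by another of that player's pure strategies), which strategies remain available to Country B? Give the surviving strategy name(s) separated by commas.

Country B's strategy C3 is strictly dominated by C1 (a1: 10>8, a2: 8>-2, a3: 0>-5) and is removed.
Column C4 is eliminated: C1 beats it against every remaining row (a1: 10>-5, a2: 8>4, a3: 0>-1).
Row a3 is eliminated: a2 beats it against every remaining column (C1: 8>7, C2: 1>0).
Country B's strategy C2 is strictly dominated by C1 (a1: 10>-3, a2: 8>5) and is removed.
Row a1 is eliminated: a2 beats it against every remaining column (C1: 8>0).
Among the remaining strategies, none is strictly dominated by another pure strategy of the same player, so the elimination stops.
Surviving strategies — Country A: {a2}; Country B: {C1}.

C1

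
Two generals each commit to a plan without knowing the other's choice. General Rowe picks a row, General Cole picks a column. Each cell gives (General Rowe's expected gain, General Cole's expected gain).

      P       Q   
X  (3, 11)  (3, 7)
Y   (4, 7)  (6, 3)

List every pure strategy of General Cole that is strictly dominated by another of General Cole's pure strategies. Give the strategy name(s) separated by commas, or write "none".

Q

P: no other strategy beats it everywhere (Q at X (11>7)).
Q: dominated, since P does at least as well everywhere (X: 11>7, Y: 7>3).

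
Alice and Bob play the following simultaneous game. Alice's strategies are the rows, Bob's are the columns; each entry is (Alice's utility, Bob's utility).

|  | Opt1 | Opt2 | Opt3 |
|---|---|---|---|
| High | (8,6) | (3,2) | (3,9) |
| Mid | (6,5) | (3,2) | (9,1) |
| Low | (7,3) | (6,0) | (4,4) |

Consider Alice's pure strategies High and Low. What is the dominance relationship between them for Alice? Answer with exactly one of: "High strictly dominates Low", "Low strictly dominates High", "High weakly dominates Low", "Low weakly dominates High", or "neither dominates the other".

neither dominates the other

High's payoffs vs Low's, by Bob's action — Opt1: 8>7, Opt2: 3<6, Opt3: 3<4.
High does better at Opt1 but worse at Opt2, Opt3; neither strategy dominates the other.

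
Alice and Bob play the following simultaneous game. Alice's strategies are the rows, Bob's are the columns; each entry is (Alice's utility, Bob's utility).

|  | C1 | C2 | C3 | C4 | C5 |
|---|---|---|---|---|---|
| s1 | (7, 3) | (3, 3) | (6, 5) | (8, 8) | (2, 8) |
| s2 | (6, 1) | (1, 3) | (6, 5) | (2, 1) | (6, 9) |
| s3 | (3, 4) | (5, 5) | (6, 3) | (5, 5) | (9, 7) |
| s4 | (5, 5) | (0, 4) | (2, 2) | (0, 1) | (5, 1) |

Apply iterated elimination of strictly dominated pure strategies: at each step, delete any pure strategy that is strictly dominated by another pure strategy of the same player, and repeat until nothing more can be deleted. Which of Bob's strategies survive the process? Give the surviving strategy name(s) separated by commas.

C4, C5

Row s4 is eliminated: s2 beats it against every remaining column (C1: 6>5, C2: 1>0, C3: 6>2, C4: 2>0, C5: 6>5).
For Bob, C5 strictly dominates C1 on the remaining rows (s1: 8>3, s2: 9>1, s3: 7>4); eliminate C1.
Column C2 is eliminated: C5 beats it against every remaining row (s1: 8>3, s2: 9>3, s3: 7>5).
For Bob, C5 strictly dominates C3 on the remaining rows (s1: 8>5, s2: 9>5, s3: 7>3); eliminate C3.
Row s2 is eliminated: s3 beats it against every remaining column (C4: 5>2, C5: 9>6).
Among the remaining strategies, none is strictly dominated by another pure strategy of the same player, so the elimination stops.
Surviving strategies — Alice: {s1, s3}; Bob: {C4, C5}.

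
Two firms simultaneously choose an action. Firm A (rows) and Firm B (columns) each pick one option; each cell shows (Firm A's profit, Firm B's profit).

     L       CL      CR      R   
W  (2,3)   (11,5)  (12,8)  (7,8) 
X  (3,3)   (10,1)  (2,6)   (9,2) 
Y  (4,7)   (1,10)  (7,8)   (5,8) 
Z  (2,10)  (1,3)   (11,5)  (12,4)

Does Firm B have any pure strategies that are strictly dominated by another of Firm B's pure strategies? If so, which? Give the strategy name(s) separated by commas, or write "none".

Nothing dominates L: CL at X (3>1); CR at Z (10>5); R at X (3>2).
CL: no other strategy beats it everywhere (L at W (5>3); CR at Y (10>8); R at Y (10>8)).
CR: no other strategy beats it everywhere (L at W (8>3); CL at W (8>5); R at W (8=8)).
R: no other strategy beats it everywhere (L at W (8>3); CL at W (8>5); CR at W (8=8)).

none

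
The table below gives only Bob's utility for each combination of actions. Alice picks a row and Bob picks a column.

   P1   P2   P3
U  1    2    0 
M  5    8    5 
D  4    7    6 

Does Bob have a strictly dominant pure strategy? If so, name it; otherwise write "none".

P2 vs P1: U: 2>1, M: 8>5, D: 7>4.
P2 vs P3: U: 2>0, M: 8>5, D: 7>6.
P2 strictly beats every other strategy against every opponent action, so it is strictly dominant.

P2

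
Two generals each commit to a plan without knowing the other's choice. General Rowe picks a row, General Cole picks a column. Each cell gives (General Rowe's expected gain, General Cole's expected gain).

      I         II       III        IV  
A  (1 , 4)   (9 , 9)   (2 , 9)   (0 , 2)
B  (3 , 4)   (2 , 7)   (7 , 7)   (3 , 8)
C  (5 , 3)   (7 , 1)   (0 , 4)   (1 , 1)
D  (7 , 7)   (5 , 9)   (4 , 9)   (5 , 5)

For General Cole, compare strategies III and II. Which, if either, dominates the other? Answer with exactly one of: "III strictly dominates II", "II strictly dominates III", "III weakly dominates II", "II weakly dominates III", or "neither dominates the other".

III weakly dominates II

III's payoffs vs II's, by General Rowe's action — A: 9=9, B: 7=7, C: 4>1, D: 9=9.
III is at least as good everywhere and strictly better somewhere (tied only at A, B, D), so III weakly but not strictly dominates II.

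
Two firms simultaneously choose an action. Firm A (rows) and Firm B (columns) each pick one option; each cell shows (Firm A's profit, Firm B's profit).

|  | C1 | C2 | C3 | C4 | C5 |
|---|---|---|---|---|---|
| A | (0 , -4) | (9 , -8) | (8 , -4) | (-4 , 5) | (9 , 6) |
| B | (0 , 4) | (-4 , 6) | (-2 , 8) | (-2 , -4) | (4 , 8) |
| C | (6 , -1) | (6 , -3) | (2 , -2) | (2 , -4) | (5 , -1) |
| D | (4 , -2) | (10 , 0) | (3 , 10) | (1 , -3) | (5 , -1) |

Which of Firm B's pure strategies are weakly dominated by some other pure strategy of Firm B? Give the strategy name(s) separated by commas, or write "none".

C1: dominated, since C5 does at least as well everywhere (A: 6>-4, B: 8>4, C: -1=-1, D: -1>-2).
C2 is weakly dominated by C3 (A: -4>-8, B: 8>6, C: -2>-3, D: 10>0).
C3: no other strategy beats it everywhere (C1 at B (8>4); C2 at A (-4>-8); C4 at B (8>-4); C5 at D (10>-1)).
C4: dominated, since C5 does at least as well everywhere (A: 6>5, B: 8>-4, C: -1>-4, D: -1>-3).
C5: no other strategy beats it everywhere (C1 at A (6>-4); C2 at A (6>-8); C3 at A (6>-4); C4 at A (6>5)).

C1, C2, C4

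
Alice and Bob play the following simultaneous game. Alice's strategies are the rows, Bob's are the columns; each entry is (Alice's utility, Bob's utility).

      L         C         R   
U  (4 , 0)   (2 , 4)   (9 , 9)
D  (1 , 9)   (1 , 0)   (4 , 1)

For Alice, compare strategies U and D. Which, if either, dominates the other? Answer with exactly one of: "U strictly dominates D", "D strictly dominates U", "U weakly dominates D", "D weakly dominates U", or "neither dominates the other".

U's payoffs vs D's, by Bob's action — L: 4>1, C: 2>1, R: 9>4.
U gives a strictly higher payoff against every action of Bob, so U strictly dominates D.

U strictly dominates D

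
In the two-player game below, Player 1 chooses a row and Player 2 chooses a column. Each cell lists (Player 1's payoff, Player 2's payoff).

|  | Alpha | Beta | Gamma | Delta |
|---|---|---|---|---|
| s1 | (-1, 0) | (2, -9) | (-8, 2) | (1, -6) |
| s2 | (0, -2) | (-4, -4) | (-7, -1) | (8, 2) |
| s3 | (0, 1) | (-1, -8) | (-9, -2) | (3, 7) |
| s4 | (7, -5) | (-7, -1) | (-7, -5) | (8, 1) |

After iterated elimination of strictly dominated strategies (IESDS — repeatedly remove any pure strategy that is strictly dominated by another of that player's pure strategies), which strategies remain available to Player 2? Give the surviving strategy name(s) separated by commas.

Delta

For Player 2, Delta strictly dominates Beta on the remaining rows (s1: -6>-9, s2: 2>-4, s3: 7>-8, s4: 1>-1); eliminate Beta.
Player 1's strategy s1 is strictly dominated by s2 (Alpha: 0>-1, Gamma: -7>-8, Delta: 8>1) and is removed.
For Player 1, s4 strictly dominates s3 on the remaining columns (Alpha: 7>0, Gamma: -7>-9, Delta: 8>3); eliminate s3.
Player 2's strategy Alpha is strictly dominated by Delta (s2: 2>-2, s4: 1>-5) and is removed.
For Player 2, Delta strictly dominates Gamma on the remaining rows (s2: 2>-1, s4: 1>-5); eliminate Gamma.
Among the remaining strategies, none is strictly dominated by another pure strategy of the same player, so the elimination stops.
Surviving strategies — Player 1: {s2, s4}; Player 2: {Delta}.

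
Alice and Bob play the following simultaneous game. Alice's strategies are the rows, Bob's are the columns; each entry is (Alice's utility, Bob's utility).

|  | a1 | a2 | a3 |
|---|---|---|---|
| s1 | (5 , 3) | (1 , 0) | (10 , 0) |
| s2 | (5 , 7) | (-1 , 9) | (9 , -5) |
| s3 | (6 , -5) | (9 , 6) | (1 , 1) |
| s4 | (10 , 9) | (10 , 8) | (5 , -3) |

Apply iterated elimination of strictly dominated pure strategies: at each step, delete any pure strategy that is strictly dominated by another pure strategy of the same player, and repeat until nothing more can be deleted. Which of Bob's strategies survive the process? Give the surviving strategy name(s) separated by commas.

Alice's strategy s3 is strictly dominated by s4 (a1: 10>6, a2: 10>9, a3: 5>1) and is removed.
Column a3 is eliminated: a1 beats it against every remaining row (s1: 3>0, s2: 7>-5, s4: 9>-3).
Alice's strategy s1 is strictly dominated by s4 (a1: 10>5, a2: 10>1) and is removed.
Alice's strategy s2 is strictly dominated by s4 (a1: 10>5, a2: 10>-1) and is removed.
For Bob, a1 strictly dominates a2 on the remaining rows (s4: 9>8); eliminate a2.
Among the remaining strategies, none is strictly dominated by another pure strategy of the same player, so the elimination stops.
Surviving strategies — Alice: {s4}; Bob: {a1}.

a1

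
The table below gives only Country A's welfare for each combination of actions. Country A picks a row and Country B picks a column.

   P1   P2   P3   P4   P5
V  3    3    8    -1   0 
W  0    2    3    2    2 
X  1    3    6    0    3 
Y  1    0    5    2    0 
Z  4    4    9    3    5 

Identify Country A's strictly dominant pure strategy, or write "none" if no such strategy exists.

Z

Z vs V: P1: 4>3, P2: 4>3, P3: 9>8, P4: 3>-1, P5: 5>0.
Z vs W: P1: 4>0, P2: 4>2, P3: 9>3, P4: 3>2, P5: 5>2.
Z vs X: P1: 4>1, P2: 4>3, P3: 9>6, P4: 3>0, P5: 5>3.
Z vs Y: P1: 4>1, P2: 4>0, P3: 9>5, P4: 3>2, P5: 5>0.
Z strictly beats every other strategy against every opponent action, so it is strictly dominant.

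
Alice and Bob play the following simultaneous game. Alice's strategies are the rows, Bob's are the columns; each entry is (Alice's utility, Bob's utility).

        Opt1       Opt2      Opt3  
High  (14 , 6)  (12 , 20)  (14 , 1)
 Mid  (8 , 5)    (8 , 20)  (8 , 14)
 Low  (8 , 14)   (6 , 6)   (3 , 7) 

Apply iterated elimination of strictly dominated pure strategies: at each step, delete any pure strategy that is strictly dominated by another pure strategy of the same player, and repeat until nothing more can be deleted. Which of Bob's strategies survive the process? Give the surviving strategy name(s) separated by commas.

For Alice, High strictly dominates Mid on the remaining columns (Opt1: 14>8, Opt2: 12>8, Opt3: 14>8); eliminate Mid.
For Alice, High strictly dominates Low on the remaining columns (Opt1: 14>8, Opt2: 12>6, Opt3: 14>3); eliminate Low.
Bob's strategy Opt1 is strictly dominated by Opt2 (High: 20>6) and is removed.
Column Opt3 is eliminated: Opt2 beats it against every remaining row (High: 20>1).
Among the remaining strategies, none is strictly dominated by another pure strategy of the same player, so the elimination stops.
Surviving strategies — Alice: {High}; Bob: {Opt2}.

Opt2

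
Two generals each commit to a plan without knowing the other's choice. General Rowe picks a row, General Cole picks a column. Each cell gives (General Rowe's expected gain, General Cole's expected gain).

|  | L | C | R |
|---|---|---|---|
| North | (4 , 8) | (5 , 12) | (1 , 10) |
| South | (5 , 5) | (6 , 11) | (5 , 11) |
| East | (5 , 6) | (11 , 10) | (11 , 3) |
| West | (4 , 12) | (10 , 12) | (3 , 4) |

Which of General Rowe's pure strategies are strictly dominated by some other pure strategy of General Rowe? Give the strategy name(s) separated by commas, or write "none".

North, West

North: dominated, since South does at least as well everywhere (L: 5>4, C: 6>5, R: 5>1).
South: no other strategy beats it everywhere (North at L (5>4); East at L (5=5); West at L (5>4)).
Nothing dominates East: North at L (5>4); South at L (5=5); West at L (5>4).
West is strictly dominated by East (L: 5>4, C: 11>10, R: 11>3).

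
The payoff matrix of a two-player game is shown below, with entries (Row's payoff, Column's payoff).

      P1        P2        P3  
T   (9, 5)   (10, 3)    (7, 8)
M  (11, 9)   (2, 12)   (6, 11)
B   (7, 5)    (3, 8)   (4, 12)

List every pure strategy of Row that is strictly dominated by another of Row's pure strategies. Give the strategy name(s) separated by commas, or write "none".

B

T is not dominated — it holds its own against M at P2 (10>2); B at P1 (9>7).
M: no other strategy beats it everywhere (T at P1 (11>9); B at P1 (11>7)).
T strictly dominates B — P1: 9>7, P2: 10>3, P3: 7>4.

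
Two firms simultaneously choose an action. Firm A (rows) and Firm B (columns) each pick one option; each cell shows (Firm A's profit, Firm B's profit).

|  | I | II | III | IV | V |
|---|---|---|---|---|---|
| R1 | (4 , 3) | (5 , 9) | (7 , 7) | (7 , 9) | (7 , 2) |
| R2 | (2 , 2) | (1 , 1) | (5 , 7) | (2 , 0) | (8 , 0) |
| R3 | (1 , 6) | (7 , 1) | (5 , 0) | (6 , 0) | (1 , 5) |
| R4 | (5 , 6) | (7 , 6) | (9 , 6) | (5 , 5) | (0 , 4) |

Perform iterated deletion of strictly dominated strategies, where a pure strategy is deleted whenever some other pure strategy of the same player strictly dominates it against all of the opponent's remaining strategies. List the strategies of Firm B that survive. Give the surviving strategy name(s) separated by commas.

I, II, III, IV

For Firm B, I strictly dominates V on the remaining rows (R1: 3>2, R2: 2>0, R3: 6>5, R4: 6>4); eliminate V.
For Firm A, R1 strictly dominates R2 on the remaining columns (I: 4>2, II: 5>1, III: 7>5, IV: 7>2); eliminate R2.
Among the remaining strategies, none is strictly dominated by another pure strategy of the same player, so the elimination stops.
Surviving strategies — Firm A: {R1, R3, R4}; Firm B: {I, II, III, IV}.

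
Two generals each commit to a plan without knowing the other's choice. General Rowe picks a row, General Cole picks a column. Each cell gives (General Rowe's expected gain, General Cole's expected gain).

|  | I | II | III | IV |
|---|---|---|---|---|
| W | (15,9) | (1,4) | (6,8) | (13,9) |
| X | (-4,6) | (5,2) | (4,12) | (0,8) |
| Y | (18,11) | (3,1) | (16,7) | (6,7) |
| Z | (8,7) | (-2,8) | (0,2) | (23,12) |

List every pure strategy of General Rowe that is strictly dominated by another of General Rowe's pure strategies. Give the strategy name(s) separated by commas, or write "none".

none

Nothing dominates W: X at I (15>-4); Y at IV (13>6); Z at I (15>8).
Nothing dominates X: W at II (5>1); Y at II (5>3); Z at II (5>-2).
Y is not dominated — it holds its own against W at I (18>15); X at I (18>-4); Z at I (18>8).
Z: no other strategy beats it everywhere (W at IV (23>13); X at I (8>-4); Y at IV (23>6)).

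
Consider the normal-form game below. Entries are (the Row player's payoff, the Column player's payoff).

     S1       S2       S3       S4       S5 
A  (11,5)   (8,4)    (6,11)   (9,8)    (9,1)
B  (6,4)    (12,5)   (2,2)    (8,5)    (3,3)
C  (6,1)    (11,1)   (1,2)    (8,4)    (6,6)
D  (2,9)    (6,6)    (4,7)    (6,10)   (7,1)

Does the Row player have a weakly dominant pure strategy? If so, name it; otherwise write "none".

none

A fails to dominate B at S2 (8<12).
B fails to dominate A at S1 (6<11).
C fails to dominate A at S1 (6<11).
D fails to dominate A at S1 (2<11).
No single strategy dominates all the others.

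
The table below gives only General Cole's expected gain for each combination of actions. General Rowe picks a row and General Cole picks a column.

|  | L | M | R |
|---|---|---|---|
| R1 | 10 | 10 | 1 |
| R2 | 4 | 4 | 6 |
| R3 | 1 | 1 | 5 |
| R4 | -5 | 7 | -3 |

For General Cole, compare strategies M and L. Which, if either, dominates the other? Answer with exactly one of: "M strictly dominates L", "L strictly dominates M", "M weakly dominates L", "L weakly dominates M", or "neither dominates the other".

M's payoffs vs L's, by General Rowe's action — R1: 10=10, R2: 4=4, R3: 1=1, R4: 7>-5.
M is at least as good everywhere and strictly better somewhere (tied only at R1, R2, R3), so M weakly but not strictly dominates L.

M weakly dominates L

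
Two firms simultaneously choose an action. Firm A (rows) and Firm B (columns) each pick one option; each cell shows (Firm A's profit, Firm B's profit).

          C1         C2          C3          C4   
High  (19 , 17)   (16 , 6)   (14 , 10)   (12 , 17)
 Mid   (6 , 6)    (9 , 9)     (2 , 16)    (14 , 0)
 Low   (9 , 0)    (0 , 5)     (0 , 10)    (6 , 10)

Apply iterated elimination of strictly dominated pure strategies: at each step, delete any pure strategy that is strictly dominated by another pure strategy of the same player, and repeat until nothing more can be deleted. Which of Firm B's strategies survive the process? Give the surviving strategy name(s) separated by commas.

C1, C3, C4

Firm A's strategy Low is strictly dominated by High (C1: 19>9, C2: 16>0, C3: 14>0, C4: 12>6) and is removed.
Firm B's strategy C2 is strictly dominated by C3 (High: 10>6, Mid: 16>9) and is removed.
Among the remaining strategies, none is strictly dominated by another pure strategy of the same player, so the elimination stops.
Surviving strategies — Firm A: {High, Mid}; Firm B: {C1, C3, C4}.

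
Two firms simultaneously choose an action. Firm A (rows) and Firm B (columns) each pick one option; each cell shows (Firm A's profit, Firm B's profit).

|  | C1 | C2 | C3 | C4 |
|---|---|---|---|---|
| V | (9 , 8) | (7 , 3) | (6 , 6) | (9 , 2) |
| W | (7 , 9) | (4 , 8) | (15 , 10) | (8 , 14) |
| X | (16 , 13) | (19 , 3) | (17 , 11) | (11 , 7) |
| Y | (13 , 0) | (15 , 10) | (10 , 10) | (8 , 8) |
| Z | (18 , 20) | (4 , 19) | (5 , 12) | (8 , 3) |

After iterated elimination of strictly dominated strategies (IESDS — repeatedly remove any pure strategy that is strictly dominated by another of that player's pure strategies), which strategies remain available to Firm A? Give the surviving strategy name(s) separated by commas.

Row V is eliminated: X beats it against every remaining column (C1: 16>9, C2: 19>7, C3: 17>6, C4: 11>9).
For Firm A, X strictly dominates W on the remaining columns (C1: 16>7, C2: 19>4, C3: 17>15, C4: 11>8); eliminate W.
For Firm A, X strictly dominates Y on the remaining columns (C1: 16>13, C2: 19>15, C3: 17>10, C4: 11>8); eliminate Y.
Column C2 is eliminated: C1 beats it against every remaining row (X: 13>3, Z: 20>19).
Column C3 is eliminated: C1 beats it against every remaining row (X: 13>11, Z: 20>12).
For Firm B, C1 strictly dominates C4 on the remaining rows (X: 13>7, Z: 20>3); eliminate C4.
Row X is eliminated: Z beats it against every remaining column (C1: 18>16).
Among the remaining strategies, none is strictly dominated by another pure strategy of the same player, so the elimination stops.
Surviving strategies — Firm A: {Z}; Firm B: {C1}.

Z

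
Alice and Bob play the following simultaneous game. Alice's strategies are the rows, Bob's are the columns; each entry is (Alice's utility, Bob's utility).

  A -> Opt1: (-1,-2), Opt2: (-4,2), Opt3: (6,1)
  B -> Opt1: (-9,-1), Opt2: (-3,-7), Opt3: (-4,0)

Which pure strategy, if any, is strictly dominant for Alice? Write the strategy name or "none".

none

A fails to dominate B at Opt2 (-4<-3).
B fails to dominate A at Opt1 (-9<-1).
No single strategy dominates all the others.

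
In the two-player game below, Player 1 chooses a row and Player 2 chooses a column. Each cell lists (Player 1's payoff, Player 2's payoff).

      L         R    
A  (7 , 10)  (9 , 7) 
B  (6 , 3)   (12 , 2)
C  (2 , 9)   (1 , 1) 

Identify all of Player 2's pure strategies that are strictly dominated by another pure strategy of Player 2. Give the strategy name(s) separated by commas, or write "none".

L is not dominated — it holds its own against R at A (10>7).
L strictly dominates R — A: 10>7, B: 3>2, C: 9>1.

R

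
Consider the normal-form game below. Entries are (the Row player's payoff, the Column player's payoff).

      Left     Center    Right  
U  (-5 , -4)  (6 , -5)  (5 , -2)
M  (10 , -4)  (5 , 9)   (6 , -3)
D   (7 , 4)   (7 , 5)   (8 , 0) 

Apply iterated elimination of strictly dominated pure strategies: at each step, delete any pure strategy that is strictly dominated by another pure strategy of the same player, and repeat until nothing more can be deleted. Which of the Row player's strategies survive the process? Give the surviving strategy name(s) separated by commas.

The Row player's strategy U is strictly dominated by D (Left: 7>-5, Center: 7>6, Right: 8>5) and is removed.
For the Column player, Center strictly dominates Left on the remaining rows (M: 9>-4, D: 5>4); eliminate Left.
The Row player's strategy M is strictly dominated by D (Center: 7>5, Right: 8>6) and is removed.
The Column player's strategy Right is strictly dominated by Center (D: 5>0) and is removed.
Among the remaining strategies, none is strictly dominated by another pure strategy of the same player, so the elimination stops.
Surviving strategies — the Row player: {D}; the Column player: {Center}.

D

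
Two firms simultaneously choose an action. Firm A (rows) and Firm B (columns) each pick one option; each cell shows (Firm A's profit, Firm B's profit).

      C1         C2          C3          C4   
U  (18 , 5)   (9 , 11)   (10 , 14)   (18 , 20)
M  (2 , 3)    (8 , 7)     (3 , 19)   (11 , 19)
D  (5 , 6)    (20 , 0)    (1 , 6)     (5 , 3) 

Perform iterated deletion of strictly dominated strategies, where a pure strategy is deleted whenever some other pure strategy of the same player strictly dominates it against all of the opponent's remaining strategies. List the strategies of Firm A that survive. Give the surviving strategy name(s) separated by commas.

U

For Firm A, U strictly dominates M on the remaining columns (C1: 18>2, C2: 9>8, C3: 10>3, C4: 18>11); eliminate M.
For Firm B, C3 strictly dominates C2 on the remaining rows (U: 14>11, D: 6>0); eliminate C2.
For Firm A, U strictly dominates D on the remaining columns (C1: 18>5, C3: 10>1, C4: 18>5); eliminate D.
Firm B's strategy C1 is strictly dominated by C3 (U: 14>5) and is removed.
Column C3 is eliminated: C4 beats it against every remaining row (U: 20>14).
Among the remaining strategies, none is strictly dominated by another pure strategy of the same player, so the elimination stops.
Surviving strategies — Firm A: {U}; Firm B: {C4}.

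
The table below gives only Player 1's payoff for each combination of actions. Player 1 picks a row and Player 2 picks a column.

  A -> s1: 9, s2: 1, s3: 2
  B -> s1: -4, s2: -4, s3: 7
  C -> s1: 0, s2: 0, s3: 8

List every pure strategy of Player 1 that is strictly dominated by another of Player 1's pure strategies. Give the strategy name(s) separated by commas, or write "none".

Nothing dominates A: B at s1 (9>-4); C at s1 (9>0).
B is strictly dominated by C (s1: 0>-4, s2: 0>-4, s3: 8>7).
Nothing dominates C: A at s3 (8>2); B at s1 (0>-4).

B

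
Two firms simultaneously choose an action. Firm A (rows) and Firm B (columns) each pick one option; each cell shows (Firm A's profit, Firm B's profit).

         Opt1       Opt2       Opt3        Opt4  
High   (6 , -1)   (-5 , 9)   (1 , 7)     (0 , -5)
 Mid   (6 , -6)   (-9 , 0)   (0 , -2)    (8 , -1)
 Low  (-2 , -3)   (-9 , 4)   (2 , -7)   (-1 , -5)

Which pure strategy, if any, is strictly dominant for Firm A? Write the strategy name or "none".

none

High fails to dominate Mid at Opt1 (6=6).
Mid fails to dominate High at Opt1 (6=6).
Low fails to dominate High at Opt1 (-2<6).
No single strategy dominates all the others.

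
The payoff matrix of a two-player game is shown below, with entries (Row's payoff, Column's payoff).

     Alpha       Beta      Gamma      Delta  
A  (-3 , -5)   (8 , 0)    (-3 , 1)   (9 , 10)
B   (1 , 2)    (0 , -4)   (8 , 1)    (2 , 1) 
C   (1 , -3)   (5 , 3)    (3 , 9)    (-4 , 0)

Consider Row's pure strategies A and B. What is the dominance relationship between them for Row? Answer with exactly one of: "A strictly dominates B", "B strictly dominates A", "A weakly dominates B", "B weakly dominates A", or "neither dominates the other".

Compare A to B across each choice by Column: Alpha: -3<1, Beta: 8>0, Gamma: -3<8, Delta: 9>2.
A does better at Beta, Delta but worse at Alpha, Gamma; neither strategy dominates the other.

neither dominates the other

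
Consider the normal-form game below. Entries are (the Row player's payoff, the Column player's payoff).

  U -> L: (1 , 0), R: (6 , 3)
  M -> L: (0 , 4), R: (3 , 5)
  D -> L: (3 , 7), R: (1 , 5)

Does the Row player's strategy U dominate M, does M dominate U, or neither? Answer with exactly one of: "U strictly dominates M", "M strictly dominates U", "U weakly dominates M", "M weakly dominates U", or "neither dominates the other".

U strictly dominates M

Compare U to M across each opponent action: L: 1>0, R: 6>3.
Every comparison favours U, so U strictly dominates M.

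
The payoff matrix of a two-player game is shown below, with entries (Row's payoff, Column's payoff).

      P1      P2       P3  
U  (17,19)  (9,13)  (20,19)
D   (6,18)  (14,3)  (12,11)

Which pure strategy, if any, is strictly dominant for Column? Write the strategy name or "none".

P1 fails to dominate P3 at U (19=19).
P2 fails to dominate P1 at U (13<19).
P3 fails to dominate P1 at U (19=19).
No single strategy dominates all the others.

none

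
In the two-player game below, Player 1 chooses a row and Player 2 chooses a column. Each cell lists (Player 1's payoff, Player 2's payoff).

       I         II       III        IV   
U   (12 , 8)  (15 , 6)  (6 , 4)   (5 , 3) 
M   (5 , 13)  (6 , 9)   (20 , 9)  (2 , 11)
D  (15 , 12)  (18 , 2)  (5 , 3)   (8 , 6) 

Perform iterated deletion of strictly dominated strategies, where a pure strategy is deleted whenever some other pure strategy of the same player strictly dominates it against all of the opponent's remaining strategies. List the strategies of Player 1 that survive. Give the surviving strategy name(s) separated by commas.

Column II is eliminated: I beats it against every remaining row (U: 8>6, M: 13>9, D: 12>2).
Player 2's strategy III is strictly dominated by I (U: 8>4, M: 13>9, D: 12>3) and is removed.
Player 1's strategy U is strictly dominated by D (I: 15>12, IV: 8>5) and is removed.
For Player 1, D strictly dominates M on the remaining columns (I: 15>5, IV: 8>2); eliminate M.
For Player 2, I strictly dominates IV on the remaining rows (D: 12>6); eliminate IV.
Among the remaining strategies, none is strictly dominated by another pure strategy of the same player, so the elimination stops.
Surviving strategies — Player 1: {D}; Player 2: {I}.

D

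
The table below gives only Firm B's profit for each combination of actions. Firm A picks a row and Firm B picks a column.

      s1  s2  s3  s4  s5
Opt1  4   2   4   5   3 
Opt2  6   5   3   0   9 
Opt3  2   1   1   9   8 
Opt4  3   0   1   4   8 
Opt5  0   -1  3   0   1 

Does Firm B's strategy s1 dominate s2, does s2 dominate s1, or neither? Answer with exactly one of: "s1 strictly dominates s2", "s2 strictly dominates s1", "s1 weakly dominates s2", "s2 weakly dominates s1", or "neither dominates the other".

s1 strictly dominates s2

Compare s1 to s2 across every action of Firm A: Opt1: 4>2, Opt2: 6>5, Opt3: 2>1, Opt4: 3>0, Opt5: 0>-1.
s1 gives a strictly higher payoff against every action of Firm A, so s1 strictly dominates s2.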